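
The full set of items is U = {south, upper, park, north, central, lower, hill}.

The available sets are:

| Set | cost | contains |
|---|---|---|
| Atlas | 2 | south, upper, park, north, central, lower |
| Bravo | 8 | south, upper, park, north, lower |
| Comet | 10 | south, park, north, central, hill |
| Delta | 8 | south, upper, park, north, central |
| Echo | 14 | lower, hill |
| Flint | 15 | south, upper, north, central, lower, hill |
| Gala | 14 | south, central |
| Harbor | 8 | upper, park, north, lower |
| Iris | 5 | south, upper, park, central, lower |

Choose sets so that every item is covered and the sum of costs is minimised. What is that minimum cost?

Atlas, Comet together cover every item (Atlas ∪ Comet = {south, upper, park, north, central, lower, hill}); total cost 2 + 10 = 12.
No covering selection has total cost below 12.

12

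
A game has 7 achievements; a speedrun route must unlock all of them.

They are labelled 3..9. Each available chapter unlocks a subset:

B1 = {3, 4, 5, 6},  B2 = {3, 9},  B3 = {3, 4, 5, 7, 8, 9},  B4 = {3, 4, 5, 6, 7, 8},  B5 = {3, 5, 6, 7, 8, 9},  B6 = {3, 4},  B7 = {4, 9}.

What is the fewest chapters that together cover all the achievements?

2

B2 and B4 together: B2 ∪ B4 = {3, 4, 5, 6, 7, 8, 9} — every achievement is covered.
No single chapter has all 7 achievements (the largest, B3, has 6), so 2 is optimal.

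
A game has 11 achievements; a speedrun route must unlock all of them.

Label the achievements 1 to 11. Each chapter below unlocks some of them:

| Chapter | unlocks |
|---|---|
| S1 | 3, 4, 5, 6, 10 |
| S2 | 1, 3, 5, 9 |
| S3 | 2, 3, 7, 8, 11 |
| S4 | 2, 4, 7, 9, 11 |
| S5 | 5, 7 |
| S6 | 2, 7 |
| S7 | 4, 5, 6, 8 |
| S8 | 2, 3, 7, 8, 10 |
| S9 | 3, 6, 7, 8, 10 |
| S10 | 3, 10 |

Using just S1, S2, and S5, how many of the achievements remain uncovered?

3

Union of S1, S2, S5 = {1, 3, 4, 5, 6, 7, 9, 10}.
Not covered: 2, 8, 11 — 3 achievements.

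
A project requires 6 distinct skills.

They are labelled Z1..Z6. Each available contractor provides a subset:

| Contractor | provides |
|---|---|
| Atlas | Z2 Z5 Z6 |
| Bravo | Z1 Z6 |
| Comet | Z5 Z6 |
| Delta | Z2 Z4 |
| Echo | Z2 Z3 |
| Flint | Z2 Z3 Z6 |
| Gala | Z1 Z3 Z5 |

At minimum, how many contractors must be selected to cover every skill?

3

Take {Comet, Delta, Gala}. Their union is {Z1, Z2, Z3, Z4, Z5, Z6}, which is all 6 skills.
Only Delta contains Z4, so Delta is forced; the remaining 4 skills need at least 2 more contractors (each remaining contractor adds at most 3) — so at least 3 contractors are needed, and 3 is optimal.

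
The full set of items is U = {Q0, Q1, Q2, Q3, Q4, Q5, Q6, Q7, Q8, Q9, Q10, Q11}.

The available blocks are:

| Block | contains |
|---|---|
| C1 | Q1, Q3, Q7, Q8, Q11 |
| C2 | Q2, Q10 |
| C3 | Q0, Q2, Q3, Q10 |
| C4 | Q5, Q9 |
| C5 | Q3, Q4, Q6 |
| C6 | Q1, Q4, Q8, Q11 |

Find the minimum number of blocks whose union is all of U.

4

C1, C3, C4, and C5 cover everything between them: the union {Q0, Q1, Q2, Q3, Q4, Q5, Q6, Q7, Q8, Q9, Q10, Q11} is all of U.
Only C5 contains Q6, so C5 is forced; the remaining 9 items need at least 3 more blocks (each remaining block adds at most 4) — so at least 4 blocks are needed, and 4 is optimal.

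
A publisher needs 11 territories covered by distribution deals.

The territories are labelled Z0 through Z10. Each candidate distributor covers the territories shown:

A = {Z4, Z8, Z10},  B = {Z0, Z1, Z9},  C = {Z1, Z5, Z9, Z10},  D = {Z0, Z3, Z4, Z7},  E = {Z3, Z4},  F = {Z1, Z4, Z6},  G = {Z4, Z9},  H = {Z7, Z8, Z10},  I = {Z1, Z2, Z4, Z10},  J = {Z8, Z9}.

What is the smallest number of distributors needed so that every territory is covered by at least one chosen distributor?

C and D and F and H and I together: C ∪ D ∪ F ∪ H ∪ I = {Z0, Z1, Z2, Z3, Z4, Z5, Z6, Z7, Z8, Z9, Z10} — every territory is covered.
No 4 of the 10 distributors cover everything (all 210 combinations miss at least one territory), so 5 is optimal.

5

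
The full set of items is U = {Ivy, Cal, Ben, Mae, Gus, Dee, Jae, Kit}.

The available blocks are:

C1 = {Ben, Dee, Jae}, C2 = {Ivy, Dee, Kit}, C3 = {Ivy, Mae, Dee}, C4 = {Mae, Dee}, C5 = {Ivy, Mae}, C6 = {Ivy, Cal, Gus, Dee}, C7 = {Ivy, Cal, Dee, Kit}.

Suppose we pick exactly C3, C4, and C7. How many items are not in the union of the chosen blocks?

Union of C3, C4, C7 = {Ivy, Cal, Mae, Dee, Kit}.
Not covered: Ben, Gus, Jae — 3 items.

3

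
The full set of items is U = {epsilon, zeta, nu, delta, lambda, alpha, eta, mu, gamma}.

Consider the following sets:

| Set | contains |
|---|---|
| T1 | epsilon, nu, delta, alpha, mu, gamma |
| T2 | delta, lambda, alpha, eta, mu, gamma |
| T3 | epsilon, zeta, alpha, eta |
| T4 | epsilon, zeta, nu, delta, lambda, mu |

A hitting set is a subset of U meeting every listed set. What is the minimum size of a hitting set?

2

Take H = {eta, mu}. Each listed set contains at least one of these, so H is a hitting set of size 2.
No single item lies in every set, so at least 2 are needed and 2 is optimal.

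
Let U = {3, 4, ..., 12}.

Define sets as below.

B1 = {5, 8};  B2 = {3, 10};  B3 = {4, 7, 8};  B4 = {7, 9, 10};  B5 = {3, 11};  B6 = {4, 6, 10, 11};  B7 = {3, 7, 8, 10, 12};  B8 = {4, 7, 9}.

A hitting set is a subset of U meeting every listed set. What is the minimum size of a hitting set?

4

H = {3, 4, 5, 9} meets every set (each contains at least one member of H), and |H| = 4.
No choice of 3 points meets every set, so 4 is the minimum.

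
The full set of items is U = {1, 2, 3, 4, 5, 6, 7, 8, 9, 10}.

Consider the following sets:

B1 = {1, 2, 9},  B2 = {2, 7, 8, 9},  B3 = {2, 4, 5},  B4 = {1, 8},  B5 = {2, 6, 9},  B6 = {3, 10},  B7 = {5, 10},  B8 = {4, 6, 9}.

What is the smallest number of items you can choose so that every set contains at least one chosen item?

The 4 items {2, 8, 9, 10} hit every set.
No choice of 3 items meets every set, so 4 is the minimum.

4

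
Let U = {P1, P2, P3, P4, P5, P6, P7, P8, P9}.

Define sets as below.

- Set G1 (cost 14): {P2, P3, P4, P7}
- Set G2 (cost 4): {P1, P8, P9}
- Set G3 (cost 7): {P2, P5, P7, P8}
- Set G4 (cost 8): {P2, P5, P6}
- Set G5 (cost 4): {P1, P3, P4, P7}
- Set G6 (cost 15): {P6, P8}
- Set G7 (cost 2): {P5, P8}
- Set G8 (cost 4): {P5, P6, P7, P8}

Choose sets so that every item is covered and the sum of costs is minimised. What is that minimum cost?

G2, G4, G5 together cover every item (G2 ∪ G4 ∪ G5 = {P1, P2, P3, P4, P5, P6, P7, P8, P9}); total cost 4 + 8 + 4 = 16.
The greedy pick G5, G7, G2, G4 costs 18; no covering selection beats 16.

16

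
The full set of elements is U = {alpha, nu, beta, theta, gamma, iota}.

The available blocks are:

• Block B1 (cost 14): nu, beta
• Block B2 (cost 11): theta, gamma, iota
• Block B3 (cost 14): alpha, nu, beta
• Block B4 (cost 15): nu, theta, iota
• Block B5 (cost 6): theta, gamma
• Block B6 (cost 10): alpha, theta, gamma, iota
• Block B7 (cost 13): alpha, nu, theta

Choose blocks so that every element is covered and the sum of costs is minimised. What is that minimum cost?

24

B3, B6 together cover every element (B3 ∪ B6 = {alpha, nu, beta, theta, gamma, iota}); total cost 14 + 10 = 24.
No covering selection has total cost below 24.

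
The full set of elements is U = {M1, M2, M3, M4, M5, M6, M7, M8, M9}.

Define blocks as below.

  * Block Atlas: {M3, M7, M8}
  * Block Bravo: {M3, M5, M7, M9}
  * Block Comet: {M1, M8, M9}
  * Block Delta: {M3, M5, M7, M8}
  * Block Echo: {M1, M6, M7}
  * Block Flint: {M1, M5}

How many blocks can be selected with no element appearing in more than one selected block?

Atlas, Flint are pairwise disjoint (Atlas={M3,M7,M8}; Flint={M1,M5}).
Every remaining block overlaps one of these, and no 3 of the listed blocks are pairwise disjoint, so 2 is the maximum.

2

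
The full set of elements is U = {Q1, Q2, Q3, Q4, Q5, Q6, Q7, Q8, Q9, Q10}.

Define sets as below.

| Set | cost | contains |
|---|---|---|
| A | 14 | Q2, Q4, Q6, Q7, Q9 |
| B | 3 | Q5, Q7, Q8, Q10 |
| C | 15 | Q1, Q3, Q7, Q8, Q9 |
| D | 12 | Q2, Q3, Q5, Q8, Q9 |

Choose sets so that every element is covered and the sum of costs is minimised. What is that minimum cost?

32

A, B, C together cover every element (A ∪ B ∪ C = {Q1, Q2, Q3, Q4, Q5, Q6, Q7, Q8, Q9, Q10}); total cost 14 + 3 + 15 = 32.
No covering selection has total cost below 32.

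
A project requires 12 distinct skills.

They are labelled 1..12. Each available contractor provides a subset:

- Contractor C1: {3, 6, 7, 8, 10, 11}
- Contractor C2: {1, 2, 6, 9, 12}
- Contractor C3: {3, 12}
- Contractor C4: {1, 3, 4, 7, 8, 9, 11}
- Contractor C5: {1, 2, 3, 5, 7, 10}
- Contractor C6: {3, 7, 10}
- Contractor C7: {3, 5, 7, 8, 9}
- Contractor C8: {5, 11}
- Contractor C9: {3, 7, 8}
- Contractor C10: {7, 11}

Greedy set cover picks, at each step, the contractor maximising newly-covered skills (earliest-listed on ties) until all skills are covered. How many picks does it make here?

3

Greedy: pick C4 (covers 7 new) → pick C2 (covers 3 new) → pick C5 (covers 2 new). Total picks: 3.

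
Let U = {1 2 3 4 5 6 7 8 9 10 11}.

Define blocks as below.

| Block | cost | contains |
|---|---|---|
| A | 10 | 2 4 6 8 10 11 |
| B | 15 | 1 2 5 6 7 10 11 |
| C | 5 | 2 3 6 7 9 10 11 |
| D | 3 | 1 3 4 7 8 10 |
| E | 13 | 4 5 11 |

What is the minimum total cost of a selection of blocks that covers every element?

21

C, D, E together cover every element (C ∪ D ∪ E = {1, 2, 3, 4, 5, 6, 7, 8, 9, 10, 11}); total cost 5 + 3 + 13 = 21.
No covering selection has total cost below 21.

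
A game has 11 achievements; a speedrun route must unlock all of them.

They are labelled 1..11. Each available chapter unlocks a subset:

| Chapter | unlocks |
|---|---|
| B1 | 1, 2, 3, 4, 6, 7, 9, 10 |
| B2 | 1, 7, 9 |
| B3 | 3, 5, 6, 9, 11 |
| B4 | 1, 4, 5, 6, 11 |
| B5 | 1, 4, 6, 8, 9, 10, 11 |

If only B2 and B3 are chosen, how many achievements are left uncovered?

4

Union of B2, B3 = {1, 3, 5, 6, 7, 9, 11}.
Not covered: 2, 4, 8, 10 — 4 achievements.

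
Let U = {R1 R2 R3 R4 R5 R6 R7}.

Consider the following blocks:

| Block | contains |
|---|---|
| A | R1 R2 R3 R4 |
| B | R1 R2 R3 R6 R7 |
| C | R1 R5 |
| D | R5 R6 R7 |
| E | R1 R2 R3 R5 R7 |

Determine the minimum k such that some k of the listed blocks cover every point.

2

Take {A, D}. Their union is {R1, R2, R3, R4, R5, R6, R7}, which is all 7 points.
No single block has all 7 points (the largest, B, has 5), so 2 is optimal.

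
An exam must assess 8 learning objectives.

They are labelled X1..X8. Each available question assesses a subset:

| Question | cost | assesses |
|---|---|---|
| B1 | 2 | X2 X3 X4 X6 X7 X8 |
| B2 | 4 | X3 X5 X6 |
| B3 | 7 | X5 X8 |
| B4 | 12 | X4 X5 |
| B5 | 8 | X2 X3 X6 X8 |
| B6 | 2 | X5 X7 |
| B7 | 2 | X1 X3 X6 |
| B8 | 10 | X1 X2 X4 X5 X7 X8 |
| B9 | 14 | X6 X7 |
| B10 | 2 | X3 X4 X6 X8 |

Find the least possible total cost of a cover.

6

B1, B6, B7 together cover every objective (B1 ∪ B6 ∪ B7 = {X1, X2, X3, X4, X5, X6, X7, X8}); total cost 2 + 2 + 2 = 6.
No covering selection has total cost below 6.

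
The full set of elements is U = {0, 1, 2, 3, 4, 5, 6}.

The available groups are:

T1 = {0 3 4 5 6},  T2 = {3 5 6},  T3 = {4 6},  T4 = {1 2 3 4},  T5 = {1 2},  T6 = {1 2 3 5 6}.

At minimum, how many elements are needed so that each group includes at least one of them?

Take H = {2, 6}. Each listed group contains at least one of these, so H is a hitting set of size 2.
The groups T2, T5 are pairwise disjoint, so any hitting set needs a separate element for each — at least 2. Hence 2 is optimal.

2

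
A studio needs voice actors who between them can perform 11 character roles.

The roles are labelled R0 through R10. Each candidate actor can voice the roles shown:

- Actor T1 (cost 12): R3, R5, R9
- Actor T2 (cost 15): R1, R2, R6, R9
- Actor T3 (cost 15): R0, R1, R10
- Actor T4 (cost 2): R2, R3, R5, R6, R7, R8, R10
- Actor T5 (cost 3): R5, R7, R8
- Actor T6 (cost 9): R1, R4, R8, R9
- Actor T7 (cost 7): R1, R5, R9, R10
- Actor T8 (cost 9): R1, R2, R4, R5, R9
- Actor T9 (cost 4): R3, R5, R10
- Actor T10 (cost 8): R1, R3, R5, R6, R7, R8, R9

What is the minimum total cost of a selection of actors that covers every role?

26

T3, T4, T6 together cover every role (T3 ∪ T4 ∪ T6 = {R0, R1, R2, R3, R4, R5, R6, R7, R8, R9, R10}); total cost 15 + 2 + 9 = 26.
No covering selection has total cost below 26.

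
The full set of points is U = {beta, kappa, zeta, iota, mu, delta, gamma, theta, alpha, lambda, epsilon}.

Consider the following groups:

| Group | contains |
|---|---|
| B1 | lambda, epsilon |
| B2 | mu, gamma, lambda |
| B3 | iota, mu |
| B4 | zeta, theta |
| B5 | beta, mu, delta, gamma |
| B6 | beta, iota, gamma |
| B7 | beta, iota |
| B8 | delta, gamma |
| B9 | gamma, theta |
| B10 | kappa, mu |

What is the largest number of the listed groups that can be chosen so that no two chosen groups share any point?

B1, B4, B7, B8, B10 are pairwise disjoint (B1={lambda,epsilon}; B4={zeta,theta}; B7={beta,iota}; B8={delta,gamma}; B10={kappa,mu}).
Every remaining group overlaps one of these, and no 6 of the listed groups are pairwise disjoint, so 5 is the maximum.

5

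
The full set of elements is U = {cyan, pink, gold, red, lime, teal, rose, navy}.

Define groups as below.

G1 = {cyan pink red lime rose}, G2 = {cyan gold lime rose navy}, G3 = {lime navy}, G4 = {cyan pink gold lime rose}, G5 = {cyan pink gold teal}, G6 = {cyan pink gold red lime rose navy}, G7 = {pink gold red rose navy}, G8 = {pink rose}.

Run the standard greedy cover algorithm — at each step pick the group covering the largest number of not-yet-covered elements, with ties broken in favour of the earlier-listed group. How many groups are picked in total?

Greedy: pick G6 (covers 7 new) → pick G5 (covers 1 new). Total picks: 2.

2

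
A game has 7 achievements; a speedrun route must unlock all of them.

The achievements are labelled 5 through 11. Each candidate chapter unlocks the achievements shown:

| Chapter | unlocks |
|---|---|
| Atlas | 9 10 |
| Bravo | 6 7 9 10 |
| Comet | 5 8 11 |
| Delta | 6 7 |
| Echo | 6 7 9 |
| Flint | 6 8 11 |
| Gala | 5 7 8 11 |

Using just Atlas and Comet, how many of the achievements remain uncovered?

Union of Atlas, Comet = {5, 8, 9, 10, 11}.
Not covered: 6, 7 — 2 achievements.

2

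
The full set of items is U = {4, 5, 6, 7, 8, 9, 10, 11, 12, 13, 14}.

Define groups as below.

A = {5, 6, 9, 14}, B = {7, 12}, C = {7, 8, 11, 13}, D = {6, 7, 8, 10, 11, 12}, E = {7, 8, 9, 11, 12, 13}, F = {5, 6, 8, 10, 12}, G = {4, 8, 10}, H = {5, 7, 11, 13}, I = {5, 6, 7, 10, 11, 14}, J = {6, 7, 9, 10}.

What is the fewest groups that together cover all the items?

Take {E, G, I}. Their union is {4, 5, 6, 7, 8, 9, 10, 11, 12, 13, 14}, which is all 11 items.
Only G contains 4, so G is forced; the remaining 8 items need at least 2 more groups (each remaining group adds at most 5) — so at least 3 groups are needed, and 3 is optimal.

3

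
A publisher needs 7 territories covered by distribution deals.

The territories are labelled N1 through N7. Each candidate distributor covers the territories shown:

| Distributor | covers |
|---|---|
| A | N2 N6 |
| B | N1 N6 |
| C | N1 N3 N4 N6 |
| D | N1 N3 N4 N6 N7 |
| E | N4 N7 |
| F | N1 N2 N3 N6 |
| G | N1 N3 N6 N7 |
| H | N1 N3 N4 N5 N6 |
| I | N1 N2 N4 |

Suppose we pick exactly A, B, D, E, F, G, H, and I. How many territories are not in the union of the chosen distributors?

0

Union of A, B, D, E, F, G, H, I = {N1, N2, N3, N4, N5, N6, N7} — that's every territory, so 0 are uncovered.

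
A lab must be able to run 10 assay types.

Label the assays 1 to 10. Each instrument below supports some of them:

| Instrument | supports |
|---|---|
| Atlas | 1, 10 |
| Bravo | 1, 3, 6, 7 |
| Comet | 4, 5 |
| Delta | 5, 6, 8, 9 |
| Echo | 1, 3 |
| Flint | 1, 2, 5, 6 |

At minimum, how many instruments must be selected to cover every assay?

5

Atlas and Bravo and Comet and Delta and Flint together: Atlas ∪ Bravo ∪ Comet ∪ Delta ∪ Flint = {1, 2, 3, 4, 5, 6, 7, 8, 9, 10} — every assay is covered.
No 4 of the 6 instruments cover everything (all 15 combinations miss at least one assay), so 5 is optimal.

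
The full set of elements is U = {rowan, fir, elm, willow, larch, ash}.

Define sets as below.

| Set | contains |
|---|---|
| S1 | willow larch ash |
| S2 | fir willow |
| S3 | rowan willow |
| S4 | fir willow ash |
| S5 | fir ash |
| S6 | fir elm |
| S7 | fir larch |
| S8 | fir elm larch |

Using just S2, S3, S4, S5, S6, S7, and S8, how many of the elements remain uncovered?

Union of S2, S3, S4, S5, S6, S7, S8 = {rowan, fir, elm, willow, larch, ash} — that's every element, so 0 are uncovered.

0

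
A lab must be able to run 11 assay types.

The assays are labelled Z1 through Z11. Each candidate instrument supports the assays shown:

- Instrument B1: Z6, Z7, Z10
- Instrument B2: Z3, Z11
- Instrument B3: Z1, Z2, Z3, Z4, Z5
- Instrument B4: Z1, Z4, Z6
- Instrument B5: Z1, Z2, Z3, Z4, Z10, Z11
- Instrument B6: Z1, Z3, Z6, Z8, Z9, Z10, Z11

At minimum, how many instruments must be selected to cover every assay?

3

B1 and B3 and B6 together: B1 ∪ B3 ∪ B6 = {Z1, Z2, Z3, Z4, Z5, Z6, Z7, Z8, Z9, Z10, Z11} — every assay is covered.
Only B3 contains Z5, so B3 is forced; the remaining 6 assays need at least 2 more instruments (each remaining instrument adds at most 5) — so at least 3 instruments are needed, and 3 is optimal.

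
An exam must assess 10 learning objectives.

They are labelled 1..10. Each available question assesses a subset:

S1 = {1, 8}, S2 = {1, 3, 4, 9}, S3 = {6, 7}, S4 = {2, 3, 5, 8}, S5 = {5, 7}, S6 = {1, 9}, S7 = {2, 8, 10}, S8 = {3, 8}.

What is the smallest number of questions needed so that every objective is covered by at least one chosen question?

4

S2 and S3 and S5 and S7 together: S2 ∪ S3 ∪ S5 ∪ S7 = {1, 2, 3, 4, 5, 6, 7, 8, 9, 10} — every objective is covered.
No 3 of the 8 questions cover everything (all 56 combinations miss at least one objective), so 4 is optimal.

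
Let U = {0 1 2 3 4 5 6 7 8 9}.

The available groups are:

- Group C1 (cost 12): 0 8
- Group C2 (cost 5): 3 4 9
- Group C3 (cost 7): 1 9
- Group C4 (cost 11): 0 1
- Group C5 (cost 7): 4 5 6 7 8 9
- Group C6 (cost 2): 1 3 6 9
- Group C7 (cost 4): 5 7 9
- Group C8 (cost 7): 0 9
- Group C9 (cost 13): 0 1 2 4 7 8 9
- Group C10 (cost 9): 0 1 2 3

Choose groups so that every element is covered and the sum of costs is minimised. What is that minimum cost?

C5, C10 together cover every element (C5 ∪ C10 = {0, 1, 2, 3, 4, 5, 6, 7, 8, 9}); total cost 7 + 9 = 16.
The greedy pick C6, C5, C10 costs 18; no covering selection beats 16.

16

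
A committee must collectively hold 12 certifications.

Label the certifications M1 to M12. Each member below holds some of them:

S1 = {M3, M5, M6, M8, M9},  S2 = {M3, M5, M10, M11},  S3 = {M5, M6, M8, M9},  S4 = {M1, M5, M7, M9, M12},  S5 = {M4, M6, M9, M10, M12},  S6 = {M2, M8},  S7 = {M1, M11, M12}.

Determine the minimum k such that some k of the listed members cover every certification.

4

S2 and S4 and S5 and S6 together: S2 ∪ S4 ∪ S5 ∪ S6 = {M1, M2, M3, M4, M5, M6, M7, M8, M9, M10, M11, M12} — every certification is covered.
Only S5 contains M4, so S5 is forced; the remaining 7 certifications need at least 3 more members (each remaining member adds at most 3) — so at least 4 members are needed, and 4 is optimal.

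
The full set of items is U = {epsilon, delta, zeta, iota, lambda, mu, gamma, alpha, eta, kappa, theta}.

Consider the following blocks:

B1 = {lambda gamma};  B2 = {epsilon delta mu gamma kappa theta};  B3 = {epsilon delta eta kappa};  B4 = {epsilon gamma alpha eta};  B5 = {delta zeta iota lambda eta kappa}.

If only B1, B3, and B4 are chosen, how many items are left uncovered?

4

Union of B1, B3, B4 = {epsilon, delta, lambda, gamma, alpha, eta, kappa}.
Not covered: zeta, iota, mu, theta — 4 items.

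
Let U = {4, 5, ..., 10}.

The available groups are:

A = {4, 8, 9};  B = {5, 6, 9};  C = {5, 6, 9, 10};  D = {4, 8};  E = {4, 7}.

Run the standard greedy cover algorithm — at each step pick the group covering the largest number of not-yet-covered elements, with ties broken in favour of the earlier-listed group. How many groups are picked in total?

Greedy: pick C (covers 4 new) → pick A (covers 2 new) → pick E (covers 1 new). Total picks: 3.

3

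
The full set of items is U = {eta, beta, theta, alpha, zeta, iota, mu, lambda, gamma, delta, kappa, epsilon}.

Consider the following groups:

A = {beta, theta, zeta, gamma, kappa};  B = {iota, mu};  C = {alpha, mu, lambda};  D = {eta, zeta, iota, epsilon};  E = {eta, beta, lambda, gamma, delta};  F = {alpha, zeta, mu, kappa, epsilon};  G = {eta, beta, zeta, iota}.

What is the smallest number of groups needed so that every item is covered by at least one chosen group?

4

A, B, E, and F cover everything between them: the union {eta, beta, theta, alpha, zeta, iota, mu, lambda, gamma, delta, kappa, epsilon} is all of U.
Only A contains theta, so A is forced; the remaining 7 items need at least 3 more groups (each remaining group adds at most 3) — so at least 4 groups are needed, and 4 is optimal.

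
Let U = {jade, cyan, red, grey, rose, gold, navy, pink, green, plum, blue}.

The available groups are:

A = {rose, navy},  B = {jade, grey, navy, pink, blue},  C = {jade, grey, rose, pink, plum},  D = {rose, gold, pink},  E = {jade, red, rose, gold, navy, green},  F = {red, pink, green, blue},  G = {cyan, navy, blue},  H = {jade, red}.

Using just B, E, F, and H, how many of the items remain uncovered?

2

Union of B, E, F, H = {jade, red, grey, rose, gold, navy, pink, green, blue}.
Not covered: cyan, plum — 2 items.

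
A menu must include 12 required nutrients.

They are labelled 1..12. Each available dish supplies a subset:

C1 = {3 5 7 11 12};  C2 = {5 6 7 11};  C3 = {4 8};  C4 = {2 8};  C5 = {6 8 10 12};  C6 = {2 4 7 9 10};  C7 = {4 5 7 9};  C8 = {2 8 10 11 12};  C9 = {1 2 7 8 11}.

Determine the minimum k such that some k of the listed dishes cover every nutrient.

4

C1 and C5 and C7 and C9 together: C1 ∪ C5 ∪ C7 ∪ C9 = {1, 2, 3, 4, 5, 6, 7, 8, 9, 10, 11, 12} — every nutrient is covered.
Only C9 contains 1, so C9 is forced; the remaining 7 nutrients need at least 3 more dishes (each remaining dish adds at most 3) — so at least 4 dishes are needed, and 4 is optimal.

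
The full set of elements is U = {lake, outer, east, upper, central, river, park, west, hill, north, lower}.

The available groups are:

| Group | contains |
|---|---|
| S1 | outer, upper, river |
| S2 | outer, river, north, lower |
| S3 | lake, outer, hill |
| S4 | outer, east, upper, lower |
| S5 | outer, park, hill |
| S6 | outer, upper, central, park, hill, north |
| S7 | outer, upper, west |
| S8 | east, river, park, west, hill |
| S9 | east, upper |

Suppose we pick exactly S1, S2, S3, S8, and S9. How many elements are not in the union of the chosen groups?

1

Union of S1, S2, S3, S8, S9 = {lake, outer, east, upper, river, park, west, hill, north, lower}.
Not covered: central — 1 element.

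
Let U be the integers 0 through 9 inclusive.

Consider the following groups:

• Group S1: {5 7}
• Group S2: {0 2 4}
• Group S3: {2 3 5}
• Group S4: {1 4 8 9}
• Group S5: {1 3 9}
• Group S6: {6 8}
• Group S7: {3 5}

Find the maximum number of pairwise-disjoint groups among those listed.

4

S1, S2, S5, S6 are pairwise disjoint (S1={5,7}; S2={0,2,4}; S5={1,3,9}; S6={6,8}).
Every remaining group overlaps one of these, and no 5 of the listed groups are pairwise disjoint, so 4 is the maximum.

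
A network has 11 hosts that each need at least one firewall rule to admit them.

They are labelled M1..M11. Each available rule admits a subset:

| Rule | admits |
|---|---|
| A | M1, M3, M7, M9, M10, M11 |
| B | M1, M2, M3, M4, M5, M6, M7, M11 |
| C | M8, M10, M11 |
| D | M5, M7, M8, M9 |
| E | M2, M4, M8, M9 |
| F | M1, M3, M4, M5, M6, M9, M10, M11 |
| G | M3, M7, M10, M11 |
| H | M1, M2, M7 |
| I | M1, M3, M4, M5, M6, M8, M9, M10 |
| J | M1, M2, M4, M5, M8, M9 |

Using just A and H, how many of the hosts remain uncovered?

4

Union of A, H = {M1, M2, M3, M7, M9, M10, M11}.
Not covered: M4, M5, M6, M8 — 4 hosts.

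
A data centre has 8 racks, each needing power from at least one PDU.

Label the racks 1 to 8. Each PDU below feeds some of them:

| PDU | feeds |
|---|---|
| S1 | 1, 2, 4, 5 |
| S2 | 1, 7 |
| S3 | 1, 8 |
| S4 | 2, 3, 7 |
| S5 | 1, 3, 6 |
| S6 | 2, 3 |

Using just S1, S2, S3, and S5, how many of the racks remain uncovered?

Union of S1, S2, S3, S5 = {1, 2, 3, 4, 5, 6, 7, 8} — that's every rack, so 0 are uncovered.

0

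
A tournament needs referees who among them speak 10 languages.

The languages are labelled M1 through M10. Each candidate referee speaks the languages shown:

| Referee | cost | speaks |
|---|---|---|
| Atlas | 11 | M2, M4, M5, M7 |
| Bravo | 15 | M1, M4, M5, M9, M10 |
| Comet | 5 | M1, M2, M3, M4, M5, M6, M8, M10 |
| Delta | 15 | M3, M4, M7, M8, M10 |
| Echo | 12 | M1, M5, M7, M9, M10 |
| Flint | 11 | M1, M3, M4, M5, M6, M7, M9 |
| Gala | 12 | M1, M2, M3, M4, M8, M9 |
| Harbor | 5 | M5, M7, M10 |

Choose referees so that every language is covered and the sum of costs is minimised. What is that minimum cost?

Comet, Flint together cover every language (Comet ∪ Flint = {M1, M2, M3, M4, M5, M6, M7, M8, M9, M10}); total cost 5 + 11 = 16.
The greedy pick Comet, Harbor, Flint costs 21; no covering selection beats 16.

16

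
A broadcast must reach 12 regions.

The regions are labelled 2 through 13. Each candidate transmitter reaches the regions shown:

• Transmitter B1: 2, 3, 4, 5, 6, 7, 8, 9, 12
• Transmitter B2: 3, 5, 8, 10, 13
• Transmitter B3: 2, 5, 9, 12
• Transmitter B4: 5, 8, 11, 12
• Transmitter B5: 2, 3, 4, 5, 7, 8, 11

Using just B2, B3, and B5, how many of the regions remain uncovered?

1

Union of B2, B3, B5 = {2, 3, 4, 5, 7, 8, 9, 10, 11, 12, 13}.
Not covered: 6 — 1 region.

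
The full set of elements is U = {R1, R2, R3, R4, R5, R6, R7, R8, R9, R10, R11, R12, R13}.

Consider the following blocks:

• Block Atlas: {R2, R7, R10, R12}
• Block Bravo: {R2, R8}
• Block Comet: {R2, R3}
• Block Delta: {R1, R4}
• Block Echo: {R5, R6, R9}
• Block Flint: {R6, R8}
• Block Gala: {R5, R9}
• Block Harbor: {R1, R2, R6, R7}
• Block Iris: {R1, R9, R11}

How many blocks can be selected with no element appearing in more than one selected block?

Atlas, Delta, Flint, Gala are pairwise disjoint (Atlas={R2,R7,R10,R12}; Delta={R1,R4}; Flint={R6,R8}; Gala={R5,R9}).
Every remaining block overlaps one of these, and no 5 of the listed blocks are pairwise disjoint, so 4 is the maximum.

4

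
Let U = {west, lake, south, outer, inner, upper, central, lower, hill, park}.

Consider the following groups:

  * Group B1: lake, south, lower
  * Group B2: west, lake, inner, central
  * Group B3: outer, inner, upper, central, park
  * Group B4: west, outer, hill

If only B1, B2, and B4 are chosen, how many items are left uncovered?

2

Union of B1, B2, B4 = {west, lake, south, outer, inner, central, lower, hill}.
Not covered: upper, park — 2 items.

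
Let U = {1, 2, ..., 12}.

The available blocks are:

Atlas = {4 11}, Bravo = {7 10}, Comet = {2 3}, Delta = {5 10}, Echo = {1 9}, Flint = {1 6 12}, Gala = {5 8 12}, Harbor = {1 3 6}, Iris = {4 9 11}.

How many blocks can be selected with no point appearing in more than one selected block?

Atlas, Bravo, Comet, Echo, Gala are pairwise disjoint (Atlas={4,11}; Bravo={7,10}; Comet={2,3}; Echo={1,9}; Gala={5,8,12}).
Every remaining block overlaps one of these, and no 6 of the listed blocks are pairwise disjoint, so 5 is the maximum.

5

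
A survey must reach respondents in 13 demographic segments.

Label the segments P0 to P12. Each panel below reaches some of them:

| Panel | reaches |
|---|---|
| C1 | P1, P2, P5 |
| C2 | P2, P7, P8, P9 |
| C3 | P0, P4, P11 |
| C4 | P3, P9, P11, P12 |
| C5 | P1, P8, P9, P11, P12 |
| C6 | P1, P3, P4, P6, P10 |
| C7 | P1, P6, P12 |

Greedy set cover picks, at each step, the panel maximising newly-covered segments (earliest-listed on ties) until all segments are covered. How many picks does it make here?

Greedy: pick C5 (covers 5 new) → pick C6 (covers 4 new) → pick C1 (covers 2 new) → pick C2 (covers 1 new) → pick C3 (covers 1 new). Total picks: 5.

5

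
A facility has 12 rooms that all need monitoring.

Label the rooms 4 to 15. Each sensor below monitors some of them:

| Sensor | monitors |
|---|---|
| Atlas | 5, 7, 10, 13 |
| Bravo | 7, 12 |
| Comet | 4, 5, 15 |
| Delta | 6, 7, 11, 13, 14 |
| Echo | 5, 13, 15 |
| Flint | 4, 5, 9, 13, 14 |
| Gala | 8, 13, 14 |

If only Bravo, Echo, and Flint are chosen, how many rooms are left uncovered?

4

Union of Bravo, Echo, Flint = {4, 5, 7, 9, 12, 13, 14, 15}.
Not covered: 6, 8, 10, 11 — 4 rooms.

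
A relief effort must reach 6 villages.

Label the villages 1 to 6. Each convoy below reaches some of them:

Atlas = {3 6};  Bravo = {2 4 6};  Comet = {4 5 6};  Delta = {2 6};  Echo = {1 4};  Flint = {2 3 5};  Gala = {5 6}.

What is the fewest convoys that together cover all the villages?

3

Take {Echo, Flint, Gala}. Their union is {1, 2, 3, 4, 5, 6}, which is all 6 villages.
Only Echo contains 1, so Echo is forced; the remaining 4 villages need at least 2 more convoys (each remaining convoy adds at most 3) — so at least 3 convoys are needed, and 3 is optimal.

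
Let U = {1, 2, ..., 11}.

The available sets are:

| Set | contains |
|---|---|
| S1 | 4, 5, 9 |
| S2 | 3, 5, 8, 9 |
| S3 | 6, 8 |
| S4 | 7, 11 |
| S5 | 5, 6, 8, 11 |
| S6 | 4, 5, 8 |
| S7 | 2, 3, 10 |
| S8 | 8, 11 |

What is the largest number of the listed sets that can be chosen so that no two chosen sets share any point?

S1, S3, S4, S7 are pairwise disjoint (S1={4,5,9}; S3={6,8}; S4={7,11}; S7={2,3,10}).
Every remaining set overlaps one of these, and no 5 of the listed sets are pairwise disjoint, so 4 is the maximum.

4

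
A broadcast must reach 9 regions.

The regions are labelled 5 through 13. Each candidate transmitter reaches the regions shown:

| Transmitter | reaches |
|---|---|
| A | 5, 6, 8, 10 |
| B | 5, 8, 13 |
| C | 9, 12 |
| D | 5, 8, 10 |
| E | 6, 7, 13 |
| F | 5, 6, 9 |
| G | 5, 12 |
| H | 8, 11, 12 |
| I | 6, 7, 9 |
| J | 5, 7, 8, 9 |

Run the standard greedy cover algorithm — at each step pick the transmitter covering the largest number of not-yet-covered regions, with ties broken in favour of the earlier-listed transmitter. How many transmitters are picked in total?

Greedy: pick A (covers 4 new) → pick C (covers 2 new) → pick E (covers 2 new) → pick H (covers 1 new). Total picks: 4.

4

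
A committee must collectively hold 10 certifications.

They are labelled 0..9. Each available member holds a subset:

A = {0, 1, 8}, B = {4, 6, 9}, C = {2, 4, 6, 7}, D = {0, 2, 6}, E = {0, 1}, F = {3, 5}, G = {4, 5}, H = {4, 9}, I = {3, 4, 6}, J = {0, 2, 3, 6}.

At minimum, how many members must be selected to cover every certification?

A and C and F and H together: A ∪ C ∪ F ∪ H = {0, 1, 2, 3, 4, 5, 6, 7, 8, 9} — every certification is covered.
No 3 of the 10 members cover everything (all 120 combinations miss at least one certification), so 4 is optimal.

4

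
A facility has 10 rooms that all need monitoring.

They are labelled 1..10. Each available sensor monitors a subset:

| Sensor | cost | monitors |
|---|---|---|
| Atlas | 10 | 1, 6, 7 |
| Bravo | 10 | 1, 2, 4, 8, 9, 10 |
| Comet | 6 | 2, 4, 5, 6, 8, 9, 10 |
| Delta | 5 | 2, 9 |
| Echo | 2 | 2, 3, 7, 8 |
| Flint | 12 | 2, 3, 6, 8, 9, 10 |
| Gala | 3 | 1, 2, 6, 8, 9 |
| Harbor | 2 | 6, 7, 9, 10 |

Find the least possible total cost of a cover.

Comet, Echo, Gala together cover every room (Comet ∪ Echo ∪ Gala = {1, 2, 3, 4, 5, 6, 7, 8, 9, 10}); total cost 6 + 2 + 3 = 11.
The greedy pick Echo, Harbor, Comet, Gala costs 13; no covering selection beats 11.

11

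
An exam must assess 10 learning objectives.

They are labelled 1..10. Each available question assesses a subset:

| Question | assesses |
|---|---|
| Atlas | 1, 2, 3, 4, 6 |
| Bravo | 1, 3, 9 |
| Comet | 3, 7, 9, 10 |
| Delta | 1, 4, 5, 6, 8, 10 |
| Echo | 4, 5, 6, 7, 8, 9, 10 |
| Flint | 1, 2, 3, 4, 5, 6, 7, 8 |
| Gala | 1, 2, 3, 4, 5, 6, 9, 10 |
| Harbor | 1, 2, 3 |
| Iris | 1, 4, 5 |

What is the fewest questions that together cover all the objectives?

Comet and Flint together: Comet ∪ Flint = {1, 2, 3, 4, 5, 6, 7, 8, 9, 10} — every objective is covered.
No single question has all 10 objectives (the largest, Flint, has 8), so 2 is optimal.

2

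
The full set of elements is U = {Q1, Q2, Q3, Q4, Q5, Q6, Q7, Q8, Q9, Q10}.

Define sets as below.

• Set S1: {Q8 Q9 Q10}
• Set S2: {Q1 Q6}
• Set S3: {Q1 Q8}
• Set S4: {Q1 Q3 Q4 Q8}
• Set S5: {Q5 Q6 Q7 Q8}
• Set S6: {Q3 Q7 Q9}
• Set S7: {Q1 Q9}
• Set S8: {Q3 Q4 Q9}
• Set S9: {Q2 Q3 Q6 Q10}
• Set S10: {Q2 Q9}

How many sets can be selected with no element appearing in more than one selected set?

2

S5, S7 are pairwise disjoint (S5={Q5,Q6,Q7,Q8}; S7={Q1,Q9}).
Every remaining set overlaps one of these, and no 3 of the listed sets are pairwise disjoint, so 2 is the maximum.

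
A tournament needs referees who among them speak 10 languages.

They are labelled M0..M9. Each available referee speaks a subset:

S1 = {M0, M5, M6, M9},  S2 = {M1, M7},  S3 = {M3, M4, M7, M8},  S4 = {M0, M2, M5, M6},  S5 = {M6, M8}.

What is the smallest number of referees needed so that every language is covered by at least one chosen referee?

4

S1 and S2 and S3 and S4 together: S1 ∪ S2 ∪ S3 ∪ S4 = {M0, M1, M2, M3, M4, M5, M6, M7, M8, M9} — every language is covered.
No 3 of the 5 referees cover everything (all 10 combinations miss at least one language), so 4 is optimal.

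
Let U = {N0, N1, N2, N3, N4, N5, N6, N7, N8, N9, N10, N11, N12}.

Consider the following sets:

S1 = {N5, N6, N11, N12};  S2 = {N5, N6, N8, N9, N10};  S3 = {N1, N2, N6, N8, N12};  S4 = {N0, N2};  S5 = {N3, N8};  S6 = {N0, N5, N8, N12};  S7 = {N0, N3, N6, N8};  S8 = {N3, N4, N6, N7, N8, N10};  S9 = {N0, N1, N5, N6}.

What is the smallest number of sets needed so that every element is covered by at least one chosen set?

5

Take {S1, S2, S3, S6, S8}. Their union is {N0, N1, N2, N3, N4, N5, N6, N7, N8, N9, N10, N11, N12}, which is all 13 elements.
No 4 of the 9 sets cover everything (all 126 combinations miss at least one element), so 5 is optimal.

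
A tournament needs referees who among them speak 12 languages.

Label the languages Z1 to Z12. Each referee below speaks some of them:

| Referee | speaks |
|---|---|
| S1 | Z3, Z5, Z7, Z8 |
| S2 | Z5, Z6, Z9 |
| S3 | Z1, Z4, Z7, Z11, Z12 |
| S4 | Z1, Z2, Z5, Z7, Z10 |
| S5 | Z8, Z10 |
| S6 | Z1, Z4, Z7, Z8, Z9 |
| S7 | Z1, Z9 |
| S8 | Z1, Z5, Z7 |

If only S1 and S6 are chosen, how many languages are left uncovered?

Union of S1, S6 = {Z1, Z3, Z4, Z5, Z7, Z8, Z9}.
Not covered: Z2, Z6, Z10, Z11, Z12 — 5 languages.

5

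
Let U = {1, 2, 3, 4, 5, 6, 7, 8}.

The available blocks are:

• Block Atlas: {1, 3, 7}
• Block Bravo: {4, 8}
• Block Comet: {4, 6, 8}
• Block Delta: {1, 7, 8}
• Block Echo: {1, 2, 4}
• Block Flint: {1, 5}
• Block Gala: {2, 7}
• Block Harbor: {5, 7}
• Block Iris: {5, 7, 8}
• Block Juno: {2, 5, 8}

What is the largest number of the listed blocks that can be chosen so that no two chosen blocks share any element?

3

Bravo, Flint, Gala are pairwise disjoint (Bravo={4,8}; Flint={1,5}; Gala={2,7}).
Every remaining block overlaps one of these, and no 4 of the listed blocks are pairwise disjoint, so 3 is the maximum.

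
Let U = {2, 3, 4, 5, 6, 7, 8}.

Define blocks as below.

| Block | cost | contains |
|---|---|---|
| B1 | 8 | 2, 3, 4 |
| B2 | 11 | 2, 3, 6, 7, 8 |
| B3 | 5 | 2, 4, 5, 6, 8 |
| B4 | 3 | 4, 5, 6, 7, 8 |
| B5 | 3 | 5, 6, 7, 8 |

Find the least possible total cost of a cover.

B1, B4 together cover every element (B1 ∪ B4 = {2, 3, 4, 5, 6, 7, 8}); total cost 8 + 3 = 11.
No covering selection has total cost below 11.

11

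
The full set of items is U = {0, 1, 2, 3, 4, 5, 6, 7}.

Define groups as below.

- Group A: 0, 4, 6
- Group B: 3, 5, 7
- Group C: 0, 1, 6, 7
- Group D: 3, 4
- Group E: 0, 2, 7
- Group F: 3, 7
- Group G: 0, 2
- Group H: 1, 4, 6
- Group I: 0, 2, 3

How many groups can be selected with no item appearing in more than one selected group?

B, G, H are pairwise disjoint (B={3,5,7}; G={0,2}; H={1,4,6}).
Every remaining group overlaps one of these, and no 4 of the listed groups are pairwise disjoint, so 3 is the maximum.

3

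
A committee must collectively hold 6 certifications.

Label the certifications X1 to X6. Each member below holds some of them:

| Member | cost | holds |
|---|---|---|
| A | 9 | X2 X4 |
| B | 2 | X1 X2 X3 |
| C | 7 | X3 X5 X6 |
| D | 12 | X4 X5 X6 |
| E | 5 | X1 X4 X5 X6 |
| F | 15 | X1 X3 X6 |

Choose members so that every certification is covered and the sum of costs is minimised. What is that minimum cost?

7

B, E together cover every certification (B ∪ E = {X1, X2, X3, X4, X5, X6}); total cost 2 + 5 = 7.
No covering selection has total cost below 7.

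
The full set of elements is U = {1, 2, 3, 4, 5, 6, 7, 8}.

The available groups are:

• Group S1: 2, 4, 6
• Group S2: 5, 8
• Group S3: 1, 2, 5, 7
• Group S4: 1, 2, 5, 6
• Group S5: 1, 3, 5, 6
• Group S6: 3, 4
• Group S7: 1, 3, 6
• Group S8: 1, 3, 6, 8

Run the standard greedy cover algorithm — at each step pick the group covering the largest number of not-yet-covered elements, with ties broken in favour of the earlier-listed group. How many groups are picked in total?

Greedy: pick S3 (covers 4 new) → pick S8 (covers 3 new) → pick S1 (covers 1 new). Total picks: 3.

3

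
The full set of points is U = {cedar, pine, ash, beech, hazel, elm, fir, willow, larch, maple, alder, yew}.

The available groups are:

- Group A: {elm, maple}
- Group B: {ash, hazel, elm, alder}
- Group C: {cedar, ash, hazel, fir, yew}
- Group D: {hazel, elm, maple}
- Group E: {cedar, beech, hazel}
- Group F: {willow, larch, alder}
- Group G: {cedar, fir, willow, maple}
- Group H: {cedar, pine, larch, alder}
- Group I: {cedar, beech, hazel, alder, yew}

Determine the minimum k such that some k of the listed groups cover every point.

B, G, H, and I cover everything between them: the union {cedar, pine, ash, beech, hazel, elm, fir, willow, larch, maple, alder, yew} is all of U.
No 3 of the 9 groups cover everything (all 84 combinations miss at least one point), so 4 is optimal.

4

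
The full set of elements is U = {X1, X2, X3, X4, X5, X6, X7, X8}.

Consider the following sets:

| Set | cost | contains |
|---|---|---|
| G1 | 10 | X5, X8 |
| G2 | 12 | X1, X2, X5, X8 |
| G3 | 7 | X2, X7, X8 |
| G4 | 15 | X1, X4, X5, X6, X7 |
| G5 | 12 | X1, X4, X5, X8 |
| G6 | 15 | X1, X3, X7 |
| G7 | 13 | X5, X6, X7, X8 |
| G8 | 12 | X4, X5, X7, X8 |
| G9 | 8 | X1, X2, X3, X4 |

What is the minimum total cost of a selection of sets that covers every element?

G7, G9 together cover every element (G7 ∪ G9 = {X1, X2, X3, X4, X5, X6, X7, X8}); total cost 13 + 8 = 21.
No covering selection has total cost below 21.

21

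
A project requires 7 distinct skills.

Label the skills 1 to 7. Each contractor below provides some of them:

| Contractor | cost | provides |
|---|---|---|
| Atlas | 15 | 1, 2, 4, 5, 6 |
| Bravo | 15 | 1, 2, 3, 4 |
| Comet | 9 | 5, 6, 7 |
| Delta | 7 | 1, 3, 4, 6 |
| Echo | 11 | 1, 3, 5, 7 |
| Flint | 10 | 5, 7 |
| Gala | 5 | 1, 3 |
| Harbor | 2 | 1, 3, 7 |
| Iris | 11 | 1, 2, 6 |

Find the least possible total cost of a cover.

Atlas, Harbor together cover every skill (Atlas ∪ Harbor = {1, 2, 3, 4, 5, 6, 7}); total cost 15 + 2 = 17.
The greedy pick Harbor, Delta, Atlas costs 24; no covering selection beats 17.

17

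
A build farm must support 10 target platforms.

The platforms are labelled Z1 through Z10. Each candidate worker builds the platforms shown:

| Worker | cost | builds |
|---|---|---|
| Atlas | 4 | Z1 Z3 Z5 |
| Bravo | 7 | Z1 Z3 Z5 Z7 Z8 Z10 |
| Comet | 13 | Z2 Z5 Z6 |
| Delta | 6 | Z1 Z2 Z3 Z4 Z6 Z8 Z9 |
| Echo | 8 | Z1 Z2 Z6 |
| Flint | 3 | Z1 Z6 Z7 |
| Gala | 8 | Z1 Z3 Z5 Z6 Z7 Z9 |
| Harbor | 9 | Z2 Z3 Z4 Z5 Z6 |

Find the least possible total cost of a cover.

Bravo, Delta together cover every platform (Bravo ∪ Delta = {Z1, Z2, Z3, Z4, Z5, Z6, Z7, Z8, Z9, Z10}); total cost 7 + 6 = 13.
No covering selection has total cost below 13.

13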